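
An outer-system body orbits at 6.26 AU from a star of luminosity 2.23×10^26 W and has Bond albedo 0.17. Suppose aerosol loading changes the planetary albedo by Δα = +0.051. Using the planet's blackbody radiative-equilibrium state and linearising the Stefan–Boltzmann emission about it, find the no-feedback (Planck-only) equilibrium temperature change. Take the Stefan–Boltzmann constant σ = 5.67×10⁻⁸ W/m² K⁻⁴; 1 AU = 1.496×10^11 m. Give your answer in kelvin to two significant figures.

-1.4 K

d = 6.26 × 1.496×10^11 m = 9.365×10^11 m.
Spreading L over a sphere of radius d: S = 2.23×10^26/(4π·9.36×10^11²) = 20.23 W/m².
The baseline emission temperature is T_e = 92.76 K.
ΔF = −(S/4)Δα = −(20.23/4)×(+0.051) = -0.2580 W/m².
The Planck feedback parameter is 4σT_e³ = 0.1810 W/m²/K.
So ΔT₀ = -0.2580/0.1810 = -1.42 K.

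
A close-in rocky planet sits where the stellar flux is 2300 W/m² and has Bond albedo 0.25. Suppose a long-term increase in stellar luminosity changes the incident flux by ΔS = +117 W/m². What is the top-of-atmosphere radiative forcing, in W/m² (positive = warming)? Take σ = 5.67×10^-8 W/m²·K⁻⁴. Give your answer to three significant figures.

Only a fraction (1−α) is absorbed and it's spread over 4πR², so ΔF = (1−α)ΔS/4 = 21.94 W/m².

21.9 W/m²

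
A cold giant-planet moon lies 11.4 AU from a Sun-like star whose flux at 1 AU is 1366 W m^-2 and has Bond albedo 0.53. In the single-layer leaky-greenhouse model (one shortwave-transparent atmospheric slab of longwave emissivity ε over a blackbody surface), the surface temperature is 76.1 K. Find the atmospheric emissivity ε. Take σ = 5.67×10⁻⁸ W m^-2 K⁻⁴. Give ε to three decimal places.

By the inverse-square law, S = 1366/11.4² = 10.51 W m^-2.
First, T_e = [10.51·(1−0.53)/(4σ)]^(1/4) = 68.32 K.
Since (2−ε)/2 = (T_e/T_s)⁴ = 0.6495, ε = 0.7011.

0.701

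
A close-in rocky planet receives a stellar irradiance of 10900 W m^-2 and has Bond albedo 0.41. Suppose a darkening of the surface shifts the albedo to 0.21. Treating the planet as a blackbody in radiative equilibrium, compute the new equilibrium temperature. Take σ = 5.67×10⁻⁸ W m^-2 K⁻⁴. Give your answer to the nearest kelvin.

New equilibrium: T₂ = [(1−0.21)·10900/(4σ)]^(1/4) = 441.4 K.

441 K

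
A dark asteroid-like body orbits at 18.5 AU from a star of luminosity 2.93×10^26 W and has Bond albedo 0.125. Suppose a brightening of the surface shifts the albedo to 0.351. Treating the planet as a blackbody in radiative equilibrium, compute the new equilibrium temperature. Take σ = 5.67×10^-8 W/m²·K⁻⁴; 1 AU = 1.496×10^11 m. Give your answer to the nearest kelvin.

54 K

Orbital distance: d = 18.5 AU = 2.768×10^12 m.
Flux at the orbit: S = L/(4πd²) = 2.93×10^26/(4π·(2.77×10^12)²) = 3.044 W/m².
New equilibrium: T₂ = [(1−0.351)·3.044/(4σ)]^(1/4) = 54.33 K.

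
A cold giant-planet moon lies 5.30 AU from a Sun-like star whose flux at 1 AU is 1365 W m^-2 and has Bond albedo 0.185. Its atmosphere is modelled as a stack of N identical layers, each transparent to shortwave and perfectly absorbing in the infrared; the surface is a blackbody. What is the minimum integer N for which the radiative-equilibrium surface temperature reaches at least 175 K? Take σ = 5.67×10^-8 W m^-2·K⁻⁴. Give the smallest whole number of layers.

5

Flux at the orbit: S = 1365/(5.30)² = 48.59 W m^-2.
Top-of-atmosphere balance: σT_e⁴ = S(1−α)/4 = 9.901 W m^-2 → T_e = 115.0 K.
T_s = (N+1)^(1/4)·T_e ≥ 175 K requires N+1 ≥ (T_s/T_e)⁴ = (175/115.0)⁴ = 5.371.
The minimum whole number is N = 5.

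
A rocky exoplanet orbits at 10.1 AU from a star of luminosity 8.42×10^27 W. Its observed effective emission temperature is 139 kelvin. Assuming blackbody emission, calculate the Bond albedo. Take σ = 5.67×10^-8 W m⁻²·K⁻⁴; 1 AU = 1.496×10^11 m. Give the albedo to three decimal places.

0.712

d = 10.1 × 1.496×10^11 m = 1.511×10^12 m.
Flux at the orbit: S = L/(4πd²) = 8.42×10^27/(4π·(1.51×10^12)²) = 293.5 W m⁻².
From σT⁴ = S(1−α)/4 we invert for α: 1−α = 4σT⁴/S.
σT⁴ = 21.17 W m⁻², so 4σT⁴ = 84.66 W m⁻².
Hence α = 1 − 84.66/293.5 = 0.7115.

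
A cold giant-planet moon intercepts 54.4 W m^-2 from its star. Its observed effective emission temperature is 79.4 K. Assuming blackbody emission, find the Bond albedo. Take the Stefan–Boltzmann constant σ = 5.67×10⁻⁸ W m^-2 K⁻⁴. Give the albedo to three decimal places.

Energy balance: S(1−α)/4 = σT⁴, so 1−α = 4σT⁴/S.
4σT⁴ = 4·5.67×10⁻⁸·(79.4)⁴ = 9.014 W m^-2.
1−α = 9.014/54.40 = 0.1657, so α = 0.8343.

0.834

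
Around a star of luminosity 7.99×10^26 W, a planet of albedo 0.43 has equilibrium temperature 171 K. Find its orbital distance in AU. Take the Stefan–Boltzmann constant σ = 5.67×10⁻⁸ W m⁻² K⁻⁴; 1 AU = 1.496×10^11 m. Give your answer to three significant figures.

Energy balance gives S = 4σT⁴/(1−α) = 340.2 W m⁻².
From L = 4πd²S, d = √(7.99×10^26/(4π·340.2)) = 4.323×10^11 m = 2.890 AU.

2.89 AU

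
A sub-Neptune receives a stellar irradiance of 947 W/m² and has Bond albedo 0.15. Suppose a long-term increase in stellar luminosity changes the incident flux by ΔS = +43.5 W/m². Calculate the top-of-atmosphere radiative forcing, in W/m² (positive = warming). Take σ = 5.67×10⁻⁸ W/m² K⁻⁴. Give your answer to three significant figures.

9.24 W/m²

Only a fraction (1−α) is absorbed and it's spread over 4πR², so ΔF = (1−α)ΔS/4 = 9.244 W/m².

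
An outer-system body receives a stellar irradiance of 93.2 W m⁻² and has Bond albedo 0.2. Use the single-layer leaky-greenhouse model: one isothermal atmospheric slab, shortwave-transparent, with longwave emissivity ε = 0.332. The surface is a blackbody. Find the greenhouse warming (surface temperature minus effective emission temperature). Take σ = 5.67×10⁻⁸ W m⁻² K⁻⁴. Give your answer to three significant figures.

At the top of the atmosphere, σT_e⁴ = S(1−α)/4 = 18.64 W m⁻², giving T_e = 134.7 K.
The surface balance (absorbed SW + ε·downward IR = σT_s⁴) with T_a⁴ = T_s⁴/2 reduces to T_s = T_e·[2/(2−ε)]^¼ = 140.9 K.
Greenhouse warming: T_s − T_e = 6.251 K.

6.25 kelvin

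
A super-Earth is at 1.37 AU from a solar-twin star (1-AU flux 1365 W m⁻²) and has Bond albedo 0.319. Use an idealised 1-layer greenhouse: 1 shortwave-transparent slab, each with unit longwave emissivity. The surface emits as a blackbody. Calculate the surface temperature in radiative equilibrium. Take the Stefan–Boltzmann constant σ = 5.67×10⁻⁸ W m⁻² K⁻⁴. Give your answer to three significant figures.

Flux at the orbit: S = 1365/(1.37)² = 727.3 W m⁻².
Top-of-atmosphere balance: σT_e⁴ = S(1−α)/4 = 123.8 W m⁻² → T_e = 216.2 K.
With N = 1 opaque layers, T_s = (N+1)^(1/4)·T_e = 2^(1/4)·216.2 = 257.1 K.

257 kelvin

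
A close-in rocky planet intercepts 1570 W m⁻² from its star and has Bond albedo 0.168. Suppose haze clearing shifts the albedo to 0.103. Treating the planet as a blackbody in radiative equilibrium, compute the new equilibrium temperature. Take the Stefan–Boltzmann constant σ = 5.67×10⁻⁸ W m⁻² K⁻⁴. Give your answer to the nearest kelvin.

281 K

With the new albedo, S(1−α₂)/4 = 352.1 W m⁻², so T₂ = 280.7 K.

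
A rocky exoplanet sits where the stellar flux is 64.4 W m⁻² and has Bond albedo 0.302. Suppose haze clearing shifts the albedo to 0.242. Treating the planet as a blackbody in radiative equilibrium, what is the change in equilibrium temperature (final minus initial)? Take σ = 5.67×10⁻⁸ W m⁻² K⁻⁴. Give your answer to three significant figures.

2.47 K

With α = 0.302, T₁ = 118.7 K.
With α = 0.242, T₂ = 121.1 K.
ΔT = T₂ − T₁ = 2.472 K.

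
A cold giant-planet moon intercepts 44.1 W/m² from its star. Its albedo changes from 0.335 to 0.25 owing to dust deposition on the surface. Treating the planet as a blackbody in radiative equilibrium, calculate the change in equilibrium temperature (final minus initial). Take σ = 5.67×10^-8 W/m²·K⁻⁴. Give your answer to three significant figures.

Initial: T₁ = [S(1−0.335)/(4σ)]^(1/4) = 106.6 K.
After:  T₂ = [44.10·0.75/(4σ)]^(1/4) = 109.9 K.
Change: 109.9 − 106.6 = 3.255 K.

3.26 K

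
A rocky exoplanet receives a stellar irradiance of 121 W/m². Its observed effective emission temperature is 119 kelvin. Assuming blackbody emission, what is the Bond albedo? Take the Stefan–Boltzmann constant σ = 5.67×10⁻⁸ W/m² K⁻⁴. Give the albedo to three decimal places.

0.624

Rearranging the radiative balance, α = 1 − 4σT⁴/S.
4σT⁴ = 4·5.67×10⁻⁸·(119)⁴ = 45.48 W/m².
1−α = 45.48/121.0 = 0.3759, so α = 0.6241.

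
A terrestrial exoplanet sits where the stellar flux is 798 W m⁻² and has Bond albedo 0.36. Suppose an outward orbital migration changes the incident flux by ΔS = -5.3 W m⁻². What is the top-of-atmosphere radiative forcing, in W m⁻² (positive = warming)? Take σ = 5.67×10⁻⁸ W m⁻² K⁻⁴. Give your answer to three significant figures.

-0.848 W m⁻²

TOA radiative forcing: ΔF = (1−α)ΔS/4 = 0.64·(-5.3)/4 = -0.8480 W m⁻².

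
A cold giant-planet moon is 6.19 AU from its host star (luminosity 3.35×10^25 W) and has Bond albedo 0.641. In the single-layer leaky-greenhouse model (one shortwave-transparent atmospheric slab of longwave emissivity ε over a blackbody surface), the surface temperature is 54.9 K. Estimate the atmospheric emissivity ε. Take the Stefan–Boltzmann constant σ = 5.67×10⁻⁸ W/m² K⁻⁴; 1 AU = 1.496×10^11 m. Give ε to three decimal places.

Orbital distance: d = 6.19 AU = 9.260×10^11 m.
S = L/(4πd²) = 3.109 W/m².
TOA balance gives T_e = 47.10 K.
Since (2−ε)/2 = (T_e/T_s)⁴ = 0.5417, ε = 0.9166.

0.917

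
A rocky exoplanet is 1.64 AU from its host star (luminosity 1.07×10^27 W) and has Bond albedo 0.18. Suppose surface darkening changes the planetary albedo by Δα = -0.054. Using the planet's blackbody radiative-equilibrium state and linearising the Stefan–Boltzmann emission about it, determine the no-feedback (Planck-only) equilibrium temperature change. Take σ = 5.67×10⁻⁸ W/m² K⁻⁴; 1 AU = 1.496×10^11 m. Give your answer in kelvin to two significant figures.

4.4 K

d = 1.64 × 1.496×10^11 m = 2.453×10^11 m.
Flux at the orbit: S = L/(4πd²) = 1.07×10^27/(4π·(2.45×10^11)²) = 1415 W/m².
Reference equilibrium: T_e = [S(1−α)/(4σ)]^(1/4) = 267.4 K.
TOA radiative forcing: ΔF = −S·Δα/4 = −1415·(-0.054)/4 = 19.10 W/m².
Planck response: λ_P = 4σT_e³ = 4·5.67×10⁻⁸·(267.4)³ = 4.337 W/m²/K.
So ΔT₀ = 19.10/4.337 = 4.40 K.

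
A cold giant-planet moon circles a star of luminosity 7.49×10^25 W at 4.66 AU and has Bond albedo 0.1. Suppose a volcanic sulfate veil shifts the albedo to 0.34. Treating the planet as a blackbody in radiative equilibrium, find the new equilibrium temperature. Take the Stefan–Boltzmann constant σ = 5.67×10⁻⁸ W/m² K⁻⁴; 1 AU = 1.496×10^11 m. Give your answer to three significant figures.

77.3 kelvin

Orbital distance: d = 4.66 AU = 6.971×10^11 m.
S = L/(4πd²) = 12.26 W/m².
New equilibrium: T₂ = [(1−0.34)·12.26/(4σ)]^(1/4) = 77.29 K.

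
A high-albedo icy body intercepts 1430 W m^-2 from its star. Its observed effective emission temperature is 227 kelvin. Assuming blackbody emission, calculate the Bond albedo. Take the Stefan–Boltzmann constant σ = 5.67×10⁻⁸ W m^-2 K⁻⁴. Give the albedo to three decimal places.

0.579

Energy balance: S(1−α)/4 = σT⁴, so 1−α = 4σT⁴/S.
σT⁴ = 150.6 W m^-2, so 4σT⁴ = 602.2 W m^-2.
1−α = 602.2/1430 = 0.4211, so α = 0.5789.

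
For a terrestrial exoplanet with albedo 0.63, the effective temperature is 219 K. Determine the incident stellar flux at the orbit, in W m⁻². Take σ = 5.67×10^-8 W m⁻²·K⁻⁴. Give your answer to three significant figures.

1410 W m⁻²

From S(1−α)/4 = σT⁴: S = 4σT⁴/(1−α).
The emitted flux is σT⁴ = 130.4 W m⁻².
S = 4·130.4/0.37 = 1410 W m⁻².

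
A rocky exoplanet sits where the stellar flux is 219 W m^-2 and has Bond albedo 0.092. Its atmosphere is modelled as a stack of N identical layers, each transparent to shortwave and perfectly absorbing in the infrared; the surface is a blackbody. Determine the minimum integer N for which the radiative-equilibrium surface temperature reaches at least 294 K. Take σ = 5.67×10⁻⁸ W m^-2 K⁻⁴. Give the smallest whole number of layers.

8

Top-of-atmosphere balance: σT_e⁴ = S(1−α)/4 = 49.71 W m^-2 → T_e = 172.1 K.
Since T_s⁴ = (N+1)T_e⁴, we need N ≥ (T_s/T_e)⁴ − 1 = 7.521.
So N ≥ 7.521; the smallest integer is N = 8.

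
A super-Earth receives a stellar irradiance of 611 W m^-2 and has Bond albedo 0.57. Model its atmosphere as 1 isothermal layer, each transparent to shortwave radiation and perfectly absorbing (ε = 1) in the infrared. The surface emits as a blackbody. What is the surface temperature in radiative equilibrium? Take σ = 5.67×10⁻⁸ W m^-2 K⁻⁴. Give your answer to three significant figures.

219 kelvin

The effective emission temperature is T_e = [S(1−α)/(4σ)]^¼ = 184.5 K.
Layer-by-layer balance gives σT_s⁴ = (N+1)σT_e⁴, so T_s = 2^¼·184.5 = 219.4 K.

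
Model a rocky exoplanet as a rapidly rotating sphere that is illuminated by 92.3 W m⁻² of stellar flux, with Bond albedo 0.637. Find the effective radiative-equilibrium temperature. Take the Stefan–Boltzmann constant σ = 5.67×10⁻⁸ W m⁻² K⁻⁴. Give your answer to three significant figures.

Averaging over the sphere, the absorbed flux is S(1−α)/4 = 8.376 W m⁻².
In equilibrium σT⁴ equals this, so T = 110.2 K.

110 kelvin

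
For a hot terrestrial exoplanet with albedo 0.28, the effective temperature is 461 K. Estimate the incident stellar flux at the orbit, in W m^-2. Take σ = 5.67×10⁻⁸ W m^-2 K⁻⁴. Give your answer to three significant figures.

14200 W m^-2

Invert the energy balance for S: S = 4σT⁴/(1−α).
The emitted flux is σT⁴ = 2561 W m^-2.
S = 4·2561/0.72 = 14230 W m^-2.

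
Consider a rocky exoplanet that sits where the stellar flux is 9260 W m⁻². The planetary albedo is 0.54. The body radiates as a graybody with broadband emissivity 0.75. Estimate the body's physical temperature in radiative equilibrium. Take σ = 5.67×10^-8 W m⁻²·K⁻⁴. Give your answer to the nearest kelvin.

Averaging over the sphere, the absorbed flux is S(1−α)/4 = 1065 W m⁻².
Equating to εσT⁴ with ε = 0.75: T = (1065/0.75σ)^(1/4) = 397.8 K.

398 K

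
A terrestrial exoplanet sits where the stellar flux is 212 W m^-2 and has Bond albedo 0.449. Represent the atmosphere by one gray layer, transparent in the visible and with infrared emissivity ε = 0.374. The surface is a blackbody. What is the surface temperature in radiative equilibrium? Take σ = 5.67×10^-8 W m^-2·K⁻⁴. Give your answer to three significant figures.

Effective emission temperature (TOA balance): σT_e⁴ = S(1−α)/4 = 29.20 W m^-2 → T_e = 150.6 K.
Surface balance with a leaky layer gives σT_s⁴ = σT_e⁴·2/(2−ε), so T_s = T_e·[2/(2−0.374)]^(1/4) = 158.6 K.

159 K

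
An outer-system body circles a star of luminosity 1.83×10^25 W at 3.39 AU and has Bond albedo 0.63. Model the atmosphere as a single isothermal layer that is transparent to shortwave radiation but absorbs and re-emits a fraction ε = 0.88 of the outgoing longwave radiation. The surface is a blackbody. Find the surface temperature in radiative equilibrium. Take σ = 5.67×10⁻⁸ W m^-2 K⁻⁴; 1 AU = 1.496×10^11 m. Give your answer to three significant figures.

63.7 kelvin

d = 3.39 × 1.496×10^11 m = 5.071×10^11 m.
Flux at the orbit: S = L/(4πd²) = 1.83×10^25/(4π·(5.07×10^11)²) = 5.662 W m^-2.
The planet radiates to space at T_e = [S(1−α)/(4σ)]^(1/4) = 55.13 K.
For a single slab of emissivity ε, T_s⁴ = 2T_e⁴/(2−ε); thus T_s = 55.13·(1.786)^(1/4) = 63.73 K.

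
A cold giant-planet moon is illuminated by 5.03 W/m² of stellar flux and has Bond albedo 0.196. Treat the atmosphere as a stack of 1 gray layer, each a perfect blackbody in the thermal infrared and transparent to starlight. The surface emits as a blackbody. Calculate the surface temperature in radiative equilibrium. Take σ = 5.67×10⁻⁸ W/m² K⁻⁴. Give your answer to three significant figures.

77.3 K

The effective emission temperature is T_e = [S(1−α)/(4σ)]^¼ = 64.98 K.
With N = 1 opaque layers, T_s = (N+1)^(1/4)·T_e = 2^(1/4)·64.98 = 77.28 K.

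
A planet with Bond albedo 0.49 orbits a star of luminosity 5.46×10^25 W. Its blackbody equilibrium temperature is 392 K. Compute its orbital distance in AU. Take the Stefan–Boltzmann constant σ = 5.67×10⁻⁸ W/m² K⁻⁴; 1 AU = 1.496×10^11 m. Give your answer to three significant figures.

The flux needed for this T is 4σT⁴/(1−0.49) = 10500 W/m².
Then d = [L/(4πS)]^(1/2) = 2.034×10^10 m, i.e. 0.1360 AU.

0.136 AU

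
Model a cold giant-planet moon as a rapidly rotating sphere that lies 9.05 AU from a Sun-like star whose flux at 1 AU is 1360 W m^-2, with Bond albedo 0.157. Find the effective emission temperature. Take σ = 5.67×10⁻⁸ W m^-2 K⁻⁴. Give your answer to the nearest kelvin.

89 K

Flux at the orbit: S = 1360/(9.05)² = 16.61 W m^-2.
Averaging over the sphere, the absorbed flux is S(1−α)/4 = 3.500 W m^-2.
In equilibrium σT⁴ equals this, so T = 88.64 K.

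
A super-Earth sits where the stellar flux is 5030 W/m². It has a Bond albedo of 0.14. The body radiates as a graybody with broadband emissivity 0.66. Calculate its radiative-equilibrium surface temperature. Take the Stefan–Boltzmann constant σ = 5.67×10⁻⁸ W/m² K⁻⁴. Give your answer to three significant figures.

412 K

Absorbed flux (global mean): S(1−α)/4 = 5030·0.86/4 = 1081 W/m².
Equating to εσT⁴ with ε = 0.66: T = (1081/0.66σ)^(1/4) = 412.3 K.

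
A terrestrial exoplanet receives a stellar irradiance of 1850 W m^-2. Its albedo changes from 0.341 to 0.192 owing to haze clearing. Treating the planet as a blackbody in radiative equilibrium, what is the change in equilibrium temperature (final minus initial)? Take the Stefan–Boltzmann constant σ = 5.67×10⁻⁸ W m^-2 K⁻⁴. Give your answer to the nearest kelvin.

14 K

Before: T₁ = [1850·0.659/(4σ)]^(1/4) = 270.8 K.
After:  T₂ = [1850·0.808/(4σ)]^(1/4) = 284.9 K.
Change: 284.9 − 270.8 = 14.16 K.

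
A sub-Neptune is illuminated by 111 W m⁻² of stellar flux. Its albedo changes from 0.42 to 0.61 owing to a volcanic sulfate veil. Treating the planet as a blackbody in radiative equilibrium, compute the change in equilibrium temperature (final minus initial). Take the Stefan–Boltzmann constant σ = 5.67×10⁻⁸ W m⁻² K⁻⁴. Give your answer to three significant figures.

-12.3 K

Initial: T₁ = [S(1−0.42)/(4σ)]^(1/4) = 129.8 K.
With α = 0.61, T₂ = 117.5 K.
Change: 117.5 − 129.8 = -12.26 K.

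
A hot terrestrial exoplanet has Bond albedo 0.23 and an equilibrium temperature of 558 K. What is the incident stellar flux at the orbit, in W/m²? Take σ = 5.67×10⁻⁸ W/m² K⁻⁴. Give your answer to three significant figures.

28600 W/m²

From S(1−α)/4 = σT⁴: S = 4σT⁴/(1−α).
σT⁴ = 5.67×10⁻⁸·(558)⁴ = 5497 W/m².
S = 4·5497/0.77 = 28560 W/m².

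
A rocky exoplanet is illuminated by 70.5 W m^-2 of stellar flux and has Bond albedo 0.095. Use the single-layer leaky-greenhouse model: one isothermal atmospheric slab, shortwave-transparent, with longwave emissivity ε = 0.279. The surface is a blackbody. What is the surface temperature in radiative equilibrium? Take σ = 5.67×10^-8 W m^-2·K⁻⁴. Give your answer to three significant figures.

134 kelvin

At the top of the atmosphere, σT_e⁴ = S(1−α)/4 = 15.95 W m^-2, giving T_e = 129.5 K.
The surface balance (absorbed SW + ε·downward IR = σT_s⁴) with T_a⁴ = T_s⁴/2 reduces to T_s = T_e·[2/(2−ε)]^¼ = 134.5 K.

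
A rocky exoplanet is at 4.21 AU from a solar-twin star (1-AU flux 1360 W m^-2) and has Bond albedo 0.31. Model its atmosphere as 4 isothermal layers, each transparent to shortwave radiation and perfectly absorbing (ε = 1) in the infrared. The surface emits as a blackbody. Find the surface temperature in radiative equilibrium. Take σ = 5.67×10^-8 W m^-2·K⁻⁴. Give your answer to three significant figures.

Flux at the orbit: S = 1360/(4.21)² = 76.73 W m^-2.
The effective emission temperature is T_e = [S(1−α)/(4σ)]^¼ = 123.6 K.
For an N-layer opaque stack, T_s⁴ = (N+1)T_e⁴, hence T_s = (5)^(1/4)×123.6 K = 184.8 K.

185 K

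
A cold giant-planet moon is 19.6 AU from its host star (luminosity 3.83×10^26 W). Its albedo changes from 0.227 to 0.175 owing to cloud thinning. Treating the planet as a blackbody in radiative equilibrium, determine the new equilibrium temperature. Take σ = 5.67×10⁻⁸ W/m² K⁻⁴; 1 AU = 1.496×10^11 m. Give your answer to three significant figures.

59.9 K

d = 19.6 × 1.496×10^11 m = 2.932×10^12 m.
Spreading L over a sphere of radius d: S = 3.83×10^26/(4π·2.93×10^12²) = 3.545 W/m².
T₂ = [S(1−α₂)/(4σ)]^(1/4) = [3.545·0.825/(4σ)]^(1/4) = 59.92 K.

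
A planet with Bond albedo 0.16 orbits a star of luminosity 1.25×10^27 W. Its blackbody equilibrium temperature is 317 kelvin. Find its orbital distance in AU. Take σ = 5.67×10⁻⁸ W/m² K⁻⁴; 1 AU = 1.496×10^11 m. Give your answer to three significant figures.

1.28 AU

The flux needed for this T is 4σT⁴/(1−0.16) = 2726 W/m².
Then d = [L/(4πS)]^(1/2) = 1.910×10^11 m, i.e. 1.277 AU.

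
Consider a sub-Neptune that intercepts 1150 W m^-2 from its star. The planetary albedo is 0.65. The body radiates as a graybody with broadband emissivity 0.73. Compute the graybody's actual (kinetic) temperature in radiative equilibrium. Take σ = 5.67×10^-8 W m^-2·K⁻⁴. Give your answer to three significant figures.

222 kelvin

The planet absorbs (1−α)S over its disc πR² and re-emits over 4πR², so the mean absorbed flux is (1−0.65)·1150/4 = 100.6 W m^-2.
Radiative balance εσT⁴ = 100.6 gives T = [100.6/(0.73·σ)]^(1/4) = 222.0 K.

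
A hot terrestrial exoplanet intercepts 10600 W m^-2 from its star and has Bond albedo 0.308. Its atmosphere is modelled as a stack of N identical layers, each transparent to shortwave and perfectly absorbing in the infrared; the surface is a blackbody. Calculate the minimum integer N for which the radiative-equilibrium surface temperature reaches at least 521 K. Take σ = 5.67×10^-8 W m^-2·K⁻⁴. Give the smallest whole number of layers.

2

The effective emission temperature is T_e = [S(1−α)/(4σ)]^¼ = 424.1 K.
Since T_s⁴ = (N+1)T_e⁴, we need N ≥ (T_s/T_e)⁴ − 1 = 1.278.
So N ≥ 1.278; the smallest integer is N = 2.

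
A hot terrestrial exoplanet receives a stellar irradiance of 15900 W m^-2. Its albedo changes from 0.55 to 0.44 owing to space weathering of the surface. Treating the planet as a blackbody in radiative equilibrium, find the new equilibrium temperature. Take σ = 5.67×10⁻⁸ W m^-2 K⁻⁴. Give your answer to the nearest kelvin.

New equilibrium: T₂ = [(1−0.44)·15900/(4σ)]^(1/4) = 445.1 K.

445 K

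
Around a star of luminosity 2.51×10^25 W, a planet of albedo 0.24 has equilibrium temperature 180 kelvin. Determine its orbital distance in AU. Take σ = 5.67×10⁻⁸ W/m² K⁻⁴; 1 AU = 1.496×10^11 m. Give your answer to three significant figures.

The flux needed for this T is 4σT⁴/(1−0.24) = 313.3 W/m².
Then d = [L/(4πS)]^(1/2) = 7.985×10^10 m, i.e. 0.5338 AU.

0.534 AU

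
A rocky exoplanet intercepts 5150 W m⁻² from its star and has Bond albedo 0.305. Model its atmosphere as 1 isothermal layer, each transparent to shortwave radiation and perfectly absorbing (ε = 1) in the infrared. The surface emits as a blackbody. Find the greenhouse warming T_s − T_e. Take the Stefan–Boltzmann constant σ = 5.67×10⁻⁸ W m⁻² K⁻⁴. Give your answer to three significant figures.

67.1 K

The effective emission temperature is T_e = [S(1−α)/(4σ)]^¼ = 354.4 K.
T_s = (N+1)^(1/4)·T_e = 421.5 K.
Warming: T_s − T_e = 67.06 K.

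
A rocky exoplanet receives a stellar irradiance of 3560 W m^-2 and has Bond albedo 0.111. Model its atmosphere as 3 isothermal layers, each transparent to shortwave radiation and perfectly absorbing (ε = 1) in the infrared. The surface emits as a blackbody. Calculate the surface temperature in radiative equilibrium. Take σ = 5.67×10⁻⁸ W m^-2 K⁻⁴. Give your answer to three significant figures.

The effective emission temperature is T_e = [S(1−α)/(4σ)]^¼ = 343.7 K.
For an N-layer opaque stack, T_s⁴ = (N+1)T_e⁴, hence T_s = (4)^(1/4)×343.7 K = 486.1 K.

486 K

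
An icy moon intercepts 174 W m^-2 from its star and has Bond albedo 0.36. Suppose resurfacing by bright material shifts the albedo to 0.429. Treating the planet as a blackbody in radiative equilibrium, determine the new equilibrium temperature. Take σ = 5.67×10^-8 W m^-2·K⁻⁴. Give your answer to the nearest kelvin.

New equilibrium: T₂ = [(1−0.429)·174.0/(4σ)]^(1/4) = 144.7 K.

145 kelvin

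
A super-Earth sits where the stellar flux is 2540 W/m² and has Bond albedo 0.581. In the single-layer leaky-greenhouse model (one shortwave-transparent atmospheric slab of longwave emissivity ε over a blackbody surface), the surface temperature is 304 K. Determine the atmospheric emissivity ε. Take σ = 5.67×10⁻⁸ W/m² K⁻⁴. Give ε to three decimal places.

0.901

TOA balance gives T_e = 261.7 K.
Since (2−ε)/2 = (T_e/T_s)⁴ = 0.5494, ε = 0.9011.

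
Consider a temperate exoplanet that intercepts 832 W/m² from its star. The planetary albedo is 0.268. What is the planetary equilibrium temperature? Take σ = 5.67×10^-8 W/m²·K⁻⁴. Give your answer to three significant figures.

Absorbed flux (global mean): S(1−α)/4 = 832.0·0.732/4 = 152.3 W/m².
Set σT⁴ = 152.3 → T = (152.3/σ)^(1/4) = 227.6 K.

228 K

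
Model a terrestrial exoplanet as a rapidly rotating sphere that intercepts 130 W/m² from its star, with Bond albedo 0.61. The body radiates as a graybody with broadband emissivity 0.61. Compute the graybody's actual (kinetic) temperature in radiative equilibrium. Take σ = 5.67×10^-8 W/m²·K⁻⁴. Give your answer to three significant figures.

Averaging over the sphere, the absorbed flux is S(1−α)/4 = 12.68 W/m².
Equating to εσT⁴ with ε = 0.61: T = (12.68/0.61σ)^(1/4) = 138.4 K.

138 K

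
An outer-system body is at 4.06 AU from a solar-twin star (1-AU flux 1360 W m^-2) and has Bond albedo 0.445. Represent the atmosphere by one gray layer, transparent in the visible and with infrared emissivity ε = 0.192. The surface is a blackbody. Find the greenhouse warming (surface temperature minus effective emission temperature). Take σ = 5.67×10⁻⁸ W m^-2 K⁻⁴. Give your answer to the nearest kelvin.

3 K

Flux at the orbit: S = 1360/(4.06)² = 82.51 W m^-2.
Effective emission temperature (TOA balance): σT_e⁴ = S(1−α)/4 = 11.45 W m^-2 → T_e = 119.2 K.
Surface balance with a leaky layer gives σT_s⁴ = σT_e⁴·2/(2−ε), so T_s = T_e·[2/(2−0.192)]^(1/4) = 122.2 K.
Greenhouse warming: T_s − T_e = 3.046 K.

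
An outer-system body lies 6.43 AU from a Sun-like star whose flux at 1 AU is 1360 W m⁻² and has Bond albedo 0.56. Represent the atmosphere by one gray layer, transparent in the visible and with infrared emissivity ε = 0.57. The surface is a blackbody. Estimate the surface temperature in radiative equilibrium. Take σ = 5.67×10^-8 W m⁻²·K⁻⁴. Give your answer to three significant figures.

97.2 K

Irradiance scales as 1/d², so S = 1360 W m⁻² × (1/6.43)² = 32.89 W m⁻².
The planet radiates to space at T_e = [S(1−α)/(4σ)]^(1/4) = 89.38 K.
The surface balance (absorbed SW + ε·downward IR = σT_s⁴) with T_a⁴ = T_s⁴/2 reduces to T_s = T_e·[2/(2−ε)]^¼ = 97.20 K.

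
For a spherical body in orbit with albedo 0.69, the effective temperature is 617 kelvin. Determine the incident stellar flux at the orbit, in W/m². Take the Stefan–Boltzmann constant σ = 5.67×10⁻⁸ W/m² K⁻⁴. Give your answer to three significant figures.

From S(1−α)/4 = σT⁴: S = 4σT⁴/(1−α).
The emitted flux is σT⁴ = 8217 W/m².
So S = 4×8217/(1−0.69) = 1.060×10^5 W/m².

1.06×10^5 W/m²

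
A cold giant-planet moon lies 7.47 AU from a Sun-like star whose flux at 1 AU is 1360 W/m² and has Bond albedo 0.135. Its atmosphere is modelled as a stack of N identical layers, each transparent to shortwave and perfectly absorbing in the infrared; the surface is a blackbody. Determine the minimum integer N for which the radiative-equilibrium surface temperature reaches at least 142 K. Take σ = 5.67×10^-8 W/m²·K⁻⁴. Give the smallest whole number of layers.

By the inverse-square law, S = 1360/7.47² = 24.37 W/m².
Top-of-atmosphere balance: σT_e⁴ = S(1−α)/4 = 5.271 W/m² → T_e = 98.19 K.
Need (N+1)T_e⁴ ≥ T_s⁴, i.e. N+1 ≥ (142/98.19)⁴ = 4.374.
The minimum whole number is N = 4.

4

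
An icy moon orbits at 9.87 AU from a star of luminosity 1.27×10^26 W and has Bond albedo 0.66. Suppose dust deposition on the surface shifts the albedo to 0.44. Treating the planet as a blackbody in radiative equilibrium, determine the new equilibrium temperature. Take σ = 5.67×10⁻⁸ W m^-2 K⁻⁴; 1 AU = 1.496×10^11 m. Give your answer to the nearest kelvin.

d = 9.87 × 1.496×10^11 m = 1.477×10^12 m.
Flux at the orbit: S = L/(4πd²) = 1.27×10^26/(4π·(1.48×10^12)²) = 4.635 W m^-2.
New equilibrium: T₂ = [(1−0.44)·4.635/(4σ)]^(1/4) = 58.16 K.

58 kelvin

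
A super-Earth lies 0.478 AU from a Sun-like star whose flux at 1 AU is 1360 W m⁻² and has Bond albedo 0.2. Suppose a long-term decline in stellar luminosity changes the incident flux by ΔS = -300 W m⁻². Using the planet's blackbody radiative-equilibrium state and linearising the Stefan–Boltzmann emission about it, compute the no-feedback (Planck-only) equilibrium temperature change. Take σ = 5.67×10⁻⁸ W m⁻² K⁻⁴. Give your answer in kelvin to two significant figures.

-4.8 kelvin

Irradiance scales as 1/d², so S = 1360 W m⁻² × (1/0.478)² = 5952 W m⁻².
The baseline emission temperature is T_e = 380.7 K.
ΔF = Δ[S(1−α)]/4 = (1−0.2)·-300/4 = -60.00 W m⁻².
The Planck feedback parameter is 4σT_e³ = 12.51 W m⁻²/K.
ΔT₀ = ΔF/λ_P = -60.00/12.51 = -4.80 K.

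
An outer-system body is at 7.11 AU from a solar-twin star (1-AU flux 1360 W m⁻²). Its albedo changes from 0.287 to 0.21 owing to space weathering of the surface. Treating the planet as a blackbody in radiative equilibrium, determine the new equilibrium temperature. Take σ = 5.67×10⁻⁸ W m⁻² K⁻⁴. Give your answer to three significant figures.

By the inverse-square law, S = 1360/7.11² = 26.90 W m⁻².
With the new albedo, S(1−α₂)/4 = 5.313 W m⁻², so T₂ = 98.39 K.

98.4 K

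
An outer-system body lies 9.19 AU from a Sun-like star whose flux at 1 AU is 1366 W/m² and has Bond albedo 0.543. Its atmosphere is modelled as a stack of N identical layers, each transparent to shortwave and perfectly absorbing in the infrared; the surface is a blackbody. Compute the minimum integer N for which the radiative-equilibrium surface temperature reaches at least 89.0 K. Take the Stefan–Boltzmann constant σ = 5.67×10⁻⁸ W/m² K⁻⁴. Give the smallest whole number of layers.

By the inverse-square law, S = 1366/9.19² = 16.17 W/m².
OLR = S(1−α)/4 = 1.848 W/m²; the top layer radiates at T_e = 75.56 K.
Since T_s⁴ = (N+1)T_e⁴, we need N ≥ (T_s/T_e)⁴ − 1 = 0.925.
Rounding up, N = 1.

1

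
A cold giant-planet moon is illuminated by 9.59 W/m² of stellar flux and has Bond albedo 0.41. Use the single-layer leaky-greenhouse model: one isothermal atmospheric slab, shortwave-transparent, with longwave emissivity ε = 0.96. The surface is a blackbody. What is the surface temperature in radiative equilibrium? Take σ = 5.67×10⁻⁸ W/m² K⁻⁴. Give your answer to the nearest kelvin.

Effective emission temperature (TOA balance): σT_e⁴ = S(1−α)/4 = 1.415 W/m² → T_e = 70.67 K.
Surface balance with a leaky layer gives σT_s⁴ = σT_e⁴·2/(2−ε), so T_s = T_e·[2/(2−0.96)]^(1/4) = 83.23 K.

83 K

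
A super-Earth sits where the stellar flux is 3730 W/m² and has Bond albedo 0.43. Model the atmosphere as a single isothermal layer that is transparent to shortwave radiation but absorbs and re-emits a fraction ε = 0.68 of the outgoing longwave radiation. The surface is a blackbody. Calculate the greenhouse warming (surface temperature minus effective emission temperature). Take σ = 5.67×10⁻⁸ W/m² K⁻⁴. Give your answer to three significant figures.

The planet radiates to space at T_e = [S(1−α)/(4σ)]^(1/4) = 311.2 K.
Surface balance with a leaky layer gives σT_s⁴ = σT_e⁴·2/(2−ε), so T_s = T_e·[2/(2−0.68)]^(1/4) = 345.2 K.
Greenhouse warming: T_s − T_e = 34.06 K.

34.1 kelvin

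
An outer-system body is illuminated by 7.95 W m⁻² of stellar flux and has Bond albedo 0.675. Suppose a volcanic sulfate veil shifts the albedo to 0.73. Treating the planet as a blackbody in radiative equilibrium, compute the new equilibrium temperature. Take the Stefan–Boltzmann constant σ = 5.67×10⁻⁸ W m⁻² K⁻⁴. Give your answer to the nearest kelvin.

55 K

New equilibrium: T₂ = [(1−0.73)·7.950/(4σ)]^(1/4) = 55.47 K.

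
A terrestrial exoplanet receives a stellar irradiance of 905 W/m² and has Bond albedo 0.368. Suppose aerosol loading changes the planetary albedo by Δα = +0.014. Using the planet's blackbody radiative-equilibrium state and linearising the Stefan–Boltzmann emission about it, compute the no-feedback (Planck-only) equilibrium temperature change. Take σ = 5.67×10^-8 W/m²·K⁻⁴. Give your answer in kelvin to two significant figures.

-1.2 kelvin

Unperturbed T_e = [905.0·(1−0.368)/(4σ)]^¼ = 224.1 K.
ΔF = −(S/4)Δα = −(905.0/4)×(+0.014) = -3.167 W/m².
The Planck feedback parameter is 4σT_e³ = 2.552 W/m²/K.
ΔT₀ = ΔF/λ_P = -3.167/2.552 = -1.24 K.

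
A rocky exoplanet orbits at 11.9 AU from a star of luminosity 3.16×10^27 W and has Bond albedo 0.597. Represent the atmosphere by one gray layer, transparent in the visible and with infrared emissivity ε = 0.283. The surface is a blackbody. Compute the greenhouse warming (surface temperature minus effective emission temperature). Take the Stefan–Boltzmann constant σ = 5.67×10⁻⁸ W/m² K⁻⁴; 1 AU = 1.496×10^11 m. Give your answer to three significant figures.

4.24 K

d = 11.9 × 1.496×10^11 m = 1.780×10^12 m.
Spreading L over a sphere of radius d: S = 3.16×10^27/(4π·1.78×10^12²) = 79.35 W/m².
Effective emission temperature (TOA balance): σT_e⁴ = S(1−α)/4 = 7.994 W/m² → T_e = 109.0 K.
Surface balance with a leaky layer gives σT_s⁴ = σT_e⁴·2/(2−ε), so T_s = T_e·[2/(2−0.283)]^(1/4) = 113.2 K.
The atmosphere warms the surface by 4.237 K.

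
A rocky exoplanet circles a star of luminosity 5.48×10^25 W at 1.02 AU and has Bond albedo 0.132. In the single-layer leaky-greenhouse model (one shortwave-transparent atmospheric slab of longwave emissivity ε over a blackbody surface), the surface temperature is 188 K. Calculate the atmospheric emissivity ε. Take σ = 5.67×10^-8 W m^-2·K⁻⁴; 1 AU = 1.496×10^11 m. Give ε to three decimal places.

0.852

Orbital distance: d = 1.02 AU = 1.526×10^11 m.
S = L/(4πd²) = 187.3 W m^-2.
First, T_e = [187.3·(1−0.132)/(4σ)]^(1/4) = 163.6 K.
Since (2−ε)/2 = (T_e/T_s)⁴ = 0.5738, ε = 0.8524.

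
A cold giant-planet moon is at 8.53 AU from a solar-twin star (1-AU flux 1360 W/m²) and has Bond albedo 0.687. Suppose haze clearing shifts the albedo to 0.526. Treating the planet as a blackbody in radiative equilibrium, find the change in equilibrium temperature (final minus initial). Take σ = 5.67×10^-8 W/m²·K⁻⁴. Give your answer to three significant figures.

Flux at the orbit: S = 1360/(8.53)² = 18.69 W/m².
Initial: T₁ = [S(1−0.687)/(4σ)]^(1/4) = 71.27 K.
After:  T₂ = [18.69·0.474/(4σ)]^(1/4) = 79.06 K.
ΔT = T₂ − T₁ = 7.791 K.

7.79 kelvin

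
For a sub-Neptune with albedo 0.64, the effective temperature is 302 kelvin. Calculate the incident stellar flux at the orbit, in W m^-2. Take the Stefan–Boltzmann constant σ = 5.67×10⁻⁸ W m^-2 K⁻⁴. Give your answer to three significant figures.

Invert the energy balance for S: S = 4σT⁴/(1−α).
The emitted flux is σT⁴ = 471.6 W m^-2.
So S = 4×471.6/(1−0.64) = 5240 W m^-2.

5240 W m^-2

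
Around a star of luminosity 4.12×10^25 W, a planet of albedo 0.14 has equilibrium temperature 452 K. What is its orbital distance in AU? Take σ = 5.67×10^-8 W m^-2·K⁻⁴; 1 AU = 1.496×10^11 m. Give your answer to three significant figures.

0.115 AU

Energy balance gives S = 4σT⁴/(1−α) = 11010 W m^-2.
S = L/(4πd²) → d = √(L/4πS) = √(4.12×10^25/(4π·11010)) = 1.726×10^10 m = 0.1154 AU.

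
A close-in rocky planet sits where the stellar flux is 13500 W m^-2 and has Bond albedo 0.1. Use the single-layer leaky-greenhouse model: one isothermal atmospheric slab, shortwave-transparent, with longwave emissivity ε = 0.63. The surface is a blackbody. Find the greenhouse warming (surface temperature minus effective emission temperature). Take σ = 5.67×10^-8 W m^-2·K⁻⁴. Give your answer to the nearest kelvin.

Effective emission temperature (TOA balance): σT_e⁴ = S(1−α)/4 = 3038 W m^-2 → T_e = 481.1 K.
Surface balance with a leaky layer gives σT_s⁴ = σT_e⁴·2/(2−ε), so T_s = T_e·[2/(2−0.63)]^(1/4) = 528.8 K.
The atmosphere warms the surface by 47.73 K.

48 K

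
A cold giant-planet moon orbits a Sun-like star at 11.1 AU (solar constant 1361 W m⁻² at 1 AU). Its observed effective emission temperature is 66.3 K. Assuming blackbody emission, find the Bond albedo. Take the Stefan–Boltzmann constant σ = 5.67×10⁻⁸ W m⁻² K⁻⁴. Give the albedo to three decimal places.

Flux at the orbit: S = 1361/(11.1)² = 11.05 W m⁻².
Rearranging the radiative balance, α = 1 − 4σT⁴/S.
4σT⁴ = 4·5.67×10⁻⁸·(66.3)⁴ = 4.382 W m⁻².
Hence α = 1 − 4.382/11.05 = 0.6033.

0.603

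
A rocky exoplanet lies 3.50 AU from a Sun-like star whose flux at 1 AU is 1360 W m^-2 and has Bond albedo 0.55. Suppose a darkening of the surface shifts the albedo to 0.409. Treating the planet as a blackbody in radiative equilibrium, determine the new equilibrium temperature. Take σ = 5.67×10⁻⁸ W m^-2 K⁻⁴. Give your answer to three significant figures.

By the inverse-square law, S = 1360/3.50² = 111.0 W m^-2.
T₂ = [S(1−α₂)/(4σ)]^(1/4) = [111.0·0.591/(4σ)]^(1/4) = 130.4 K.

130 K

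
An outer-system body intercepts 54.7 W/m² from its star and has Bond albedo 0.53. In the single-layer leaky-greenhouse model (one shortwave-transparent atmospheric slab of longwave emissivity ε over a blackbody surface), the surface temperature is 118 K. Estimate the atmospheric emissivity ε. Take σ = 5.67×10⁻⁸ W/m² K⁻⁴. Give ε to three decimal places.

Effective temperature: T_e = [S(1−α)/(4σ)]^(1/4) = 103.2 K.
Since (2−ε)/2 = (T_e/T_s)⁴ = 0.5847, ε = 0.8307.

0.831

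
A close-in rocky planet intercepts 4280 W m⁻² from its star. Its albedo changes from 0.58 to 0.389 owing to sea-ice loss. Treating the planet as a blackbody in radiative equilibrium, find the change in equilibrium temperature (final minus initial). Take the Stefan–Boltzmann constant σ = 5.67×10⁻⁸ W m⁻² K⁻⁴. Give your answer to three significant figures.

With α = 0.58, T₁ = 298.4 K.
After:  T₂ = [4280·0.611/(4σ)]^(1/4) = 327.7 K.
ΔT = T₂ − T₁ = 29.31 K.

29.3 kelvin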